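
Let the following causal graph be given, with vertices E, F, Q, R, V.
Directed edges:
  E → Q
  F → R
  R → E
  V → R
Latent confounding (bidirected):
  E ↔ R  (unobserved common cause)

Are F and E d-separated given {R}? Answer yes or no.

No — F and E are d-connected given {R}.

Bayes-Ball from F | {R} reaches {E,Q,V}.
E ∈ reach(F|{R}) ⇒ F ⊥̸ E | {R}.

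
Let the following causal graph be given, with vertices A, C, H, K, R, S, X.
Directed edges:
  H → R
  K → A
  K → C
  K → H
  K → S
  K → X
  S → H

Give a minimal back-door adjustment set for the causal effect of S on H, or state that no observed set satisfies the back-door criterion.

S→H: minimal back-door set {K}.

desc(S)\{S}={H,R}; candidates ⊆ {A,C,K,X}.
size 0: {}; under {} S still reaches {A,C,H,K,R,X} ∋ H.
{K}: S⊥H given {K} in G with S→· removed — back-door holds.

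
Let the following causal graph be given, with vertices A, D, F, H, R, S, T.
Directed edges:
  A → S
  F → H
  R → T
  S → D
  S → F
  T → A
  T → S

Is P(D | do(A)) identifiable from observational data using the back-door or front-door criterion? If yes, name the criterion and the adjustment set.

P(D|do(A)): backdoor, adjust for {T}.

desc(A)\{A}={D,F,H,S}; candidates ⊆ {R,T}.
size 0: {}; under {} A still reaches {D,F,H,R,S,T} ∋ D.
{T}: A⊥D given {T} in G with A→· removed — back-door holds.
P(D|do(A)) = Σ_{T} P(D|A,T)·P(T).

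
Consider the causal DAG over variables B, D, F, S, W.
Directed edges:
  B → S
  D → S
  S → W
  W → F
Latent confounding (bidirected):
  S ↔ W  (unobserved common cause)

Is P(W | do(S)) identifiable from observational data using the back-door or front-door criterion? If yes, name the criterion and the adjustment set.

desc(S)\{S}={F,W}; candidates ⊆ {B,D}.
S↔W: latent back-door arc(s) into S.
size 0: {}; under {} S still reaches {B,D,F,W} ∋ W.
size 1: {B}, {D}; under {B} S still reaches {D,F,W} ∋ W.
size 2: {B,D}; under {B,D} S still reaches {F,W} ∋ W.
S↔W cannot be blocked by any observed set — no back-door set.
No mediator lies on a directed S→…→W path.
Neither criterion identifies P(W|do(S)) in this graph.

P(W|do(S)): not identifiable (no BD/FD set).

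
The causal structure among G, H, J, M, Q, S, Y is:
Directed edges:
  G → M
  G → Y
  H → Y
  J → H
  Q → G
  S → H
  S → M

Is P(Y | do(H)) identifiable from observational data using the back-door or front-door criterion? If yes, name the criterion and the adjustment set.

desc(H)\{H}={Y}; candidates ⊆ {G,J,M,Q,S}.
∅: H⊥Y given ∅ in G with H→· removed — back-door holds.
P(Y|do(H)) = P(Y|H) — no adjustment needed.

P(Y|do(H)): backdoor, adjust for ∅.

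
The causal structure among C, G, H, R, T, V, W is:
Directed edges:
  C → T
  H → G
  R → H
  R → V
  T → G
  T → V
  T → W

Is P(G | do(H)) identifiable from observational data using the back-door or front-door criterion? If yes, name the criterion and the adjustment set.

P(G|do(H)): backdoor, adjust for ∅.

desc(H)\{H}={G}; candidates ⊆ {C,R,T,V,W}.
∅: H⊥G given ∅ in G with H→· removed — back-door holds.
P(G|do(H)) = P(G|H) — no adjustment needed.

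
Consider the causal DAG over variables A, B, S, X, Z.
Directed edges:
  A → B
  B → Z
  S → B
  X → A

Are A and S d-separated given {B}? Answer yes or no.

Bayes-Ball from A | {B} reaches {S,X}.
S ∈ reach(A|{B}) ⇒ A ⊥̸ S | {B}.

No — A and S are d-connected given {B}.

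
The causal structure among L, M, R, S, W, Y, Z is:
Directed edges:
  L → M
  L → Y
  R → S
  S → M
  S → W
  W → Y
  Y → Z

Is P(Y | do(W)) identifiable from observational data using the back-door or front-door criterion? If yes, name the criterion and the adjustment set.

desc(W)\{W}={Y,Z}; candidates ⊆ {L,M,R,S}.
∅: W⊥Y given ∅ in G with W→· removed — back-door holds.
P(Y|do(W)) = P(Y|W) — no adjustment needed.

P(Y|do(W)): backdoor, adjust for ∅.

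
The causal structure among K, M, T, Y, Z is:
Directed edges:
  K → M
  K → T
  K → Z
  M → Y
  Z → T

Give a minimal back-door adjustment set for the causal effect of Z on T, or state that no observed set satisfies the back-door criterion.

Z→T: minimal back-door set {K}.

desc(Z)\{Z}={T}; candidates ⊆ {K,M,Y}.
size 0: {}; under {} Z still reaches {K,M,T,Y} ∋ T.
{K}: Z⊥T given {K} in G with Z→· removed — back-door holds.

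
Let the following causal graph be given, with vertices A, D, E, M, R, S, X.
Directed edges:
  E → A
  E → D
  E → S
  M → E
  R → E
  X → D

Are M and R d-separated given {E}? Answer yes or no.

No — M and R are d-connected given {E}.

Bayes-Ball from M | {E} reaches {R}.
R ∈ reach(M|{E}) ⇒ M ⊥̸ R | {E}.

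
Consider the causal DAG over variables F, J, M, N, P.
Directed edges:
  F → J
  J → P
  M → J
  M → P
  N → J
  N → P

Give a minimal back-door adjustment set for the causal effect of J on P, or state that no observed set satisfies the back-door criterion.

J→P: minimal back-door set {M, N}.

desc(J)\{J}={P}; candidates ⊆ {F,M,N}.
size 0: {}; under {} J still reaches {F,M,N,P} ∋ P.
size 1: {F}, {M}, {N}; under {F} J still reaches {M,N,P} ∋ P.
{M,N}: J⊥P given {M,N} in G with J→· removed — back-door holds.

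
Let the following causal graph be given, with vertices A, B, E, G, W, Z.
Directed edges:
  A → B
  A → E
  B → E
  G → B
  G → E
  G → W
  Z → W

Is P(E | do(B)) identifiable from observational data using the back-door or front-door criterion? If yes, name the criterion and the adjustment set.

P(E|do(B)): backdoor, adjust for {A, G}.

desc(B)\{B}={E}; candidates ⊆ {A,G,W,Z}.
size 0: {}; under {} B still reaches {A,E,G,W} ∋ E.
size 1: {A}, {G}, {W} …(+1); under {A} B still reaches {E,G,W} ∋ E.
{A,G}: B⊥E given {A,G} in G with B→· removed — back-door holds.
P(E|do(B)) = Σ_{A,G} P(E|B,A,G)·P(A,G).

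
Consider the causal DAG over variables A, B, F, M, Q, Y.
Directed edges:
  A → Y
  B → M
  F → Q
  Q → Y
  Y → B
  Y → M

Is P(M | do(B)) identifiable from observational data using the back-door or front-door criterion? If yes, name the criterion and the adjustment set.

desc(B)\{B}={M}; candidates ⊆ {A,F,Q,Y}.
size 0: {}; under {} B still reaches {A,F,M,Q,Y} ∋ M.
{Y}: B⊥M given {Y} in G with B→· removed — back-door holds.
P(M|do(B)) = Σ_{Y} P(M|B,Y)·P(Y).

P(M|do(B)): backdoor, adjust for {Y}.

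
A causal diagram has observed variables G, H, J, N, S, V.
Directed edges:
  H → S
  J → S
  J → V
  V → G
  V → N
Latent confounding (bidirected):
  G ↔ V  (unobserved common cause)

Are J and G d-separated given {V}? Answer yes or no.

Bayes-Ball from J | {V} reaches {G,S}.
G ∈ reach(J|{V}) ⇒ J ⊥̸ G | {V}.

No — J and G are d-connected given {V}.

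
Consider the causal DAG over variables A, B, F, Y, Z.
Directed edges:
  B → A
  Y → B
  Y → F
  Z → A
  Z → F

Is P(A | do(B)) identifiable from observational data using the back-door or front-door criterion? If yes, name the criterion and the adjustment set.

desc(B)\{B}={A}; candidates ⊆ {F,Y,Z}.
∅: B⊥A given ∅ in G with B→· removed — back-door holds.
P(A|do(B)) = P(A|B) — no adjustment needed.

P(A|do(B)): backdoor, adjust for ∅.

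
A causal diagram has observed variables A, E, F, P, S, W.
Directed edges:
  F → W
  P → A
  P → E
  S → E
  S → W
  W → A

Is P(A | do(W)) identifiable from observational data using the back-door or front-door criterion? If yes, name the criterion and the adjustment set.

P(A|do(W)): backdoor, adjust for ∅.

desc(W)\{W}={A}; candidates ⊆ {E,F,P,S}.
∅: W⊥A given ∅ in G with W→· removed — back-door holds.
P(A|do(W)) = P(A|W) — no adjustment needed.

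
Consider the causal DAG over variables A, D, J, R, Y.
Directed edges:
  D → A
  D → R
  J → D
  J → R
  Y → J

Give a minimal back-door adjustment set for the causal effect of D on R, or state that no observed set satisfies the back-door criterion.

D→R: minimal back-door set {J}.

desc(D)\{D}={A,R}; candidates ⊆ {J,Y}.
size 0: {}; under {} D still reaches {J,R,Y} ∋ R.
{J}: D⊥R given {J} in G with D→· removed — back-door holds.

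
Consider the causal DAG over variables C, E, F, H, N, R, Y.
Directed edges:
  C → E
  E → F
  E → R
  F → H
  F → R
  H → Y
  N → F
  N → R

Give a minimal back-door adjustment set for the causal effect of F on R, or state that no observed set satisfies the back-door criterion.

F→R: minimal back-door set {E, N}.

desc(F)\{F}={H,R,Y}; candidates ⊆ {C,E,N}.
size 0: {}; under {} F still reaches {C,E,N,R} ∋ R.
size 1: {C}, {E}, {N}; under {C} F still reaches {E,N,R} ∋ R.
{E,N}: F⊥R given {E,N} in G with F→· removed — back-door holds.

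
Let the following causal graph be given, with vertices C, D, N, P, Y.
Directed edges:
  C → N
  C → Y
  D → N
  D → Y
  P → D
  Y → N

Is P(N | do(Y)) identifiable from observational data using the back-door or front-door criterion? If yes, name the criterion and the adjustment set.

P(N|do(Y)): backdoor, adjust for {C, D}.

desc(Y)\{Y}={N}; candidates ⊆ {C,D,P}.
size 0: {}; under {} Y still reaches {C,D,N,P} ∋ N.
size 1: {C}, {D}, {P}; under {C} Y still reaches {D,N,P} ∋ N.
{C,D}: Y⊥N given {C,D} in G with Y→· removed — back-door holds.
P(N|do(Y)) = Σ_{C,D} P(N|Y,C,D)·P(C,D).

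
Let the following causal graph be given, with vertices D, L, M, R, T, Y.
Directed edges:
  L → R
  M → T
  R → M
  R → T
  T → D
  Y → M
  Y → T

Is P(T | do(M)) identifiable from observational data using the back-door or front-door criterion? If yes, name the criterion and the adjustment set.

desc(M)\{M}={D,T}; candidates ⊆ {L,R,Y}.
size 0: {}; under {} M still reaches {D,L,R,T,Y} ∋ T.
size 1: {L}, {R}, {Y}; under {L} M still reaches {D,R,T,Y} ∋ T.
{R,Y}: M⊥T given {R,Y} in G with M→· removed — back-door holds.
P(T|do(M)) = Σ_{R,Y} P(T|M,R,Y)·P(R,Y).

P(T|do(M)): backdoor, adjust for {R, Y}.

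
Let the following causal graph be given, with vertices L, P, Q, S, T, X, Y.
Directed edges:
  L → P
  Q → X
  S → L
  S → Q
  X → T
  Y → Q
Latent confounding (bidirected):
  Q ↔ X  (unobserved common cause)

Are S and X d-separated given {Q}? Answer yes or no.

Bayes-Ball from S | {Q} reaches {L,P,T,X,Y}.
X ∈ reach(S|{Q}) ⇒ S ⊥̸ X | {Q}.

No — S and X are d-connected given {Q}.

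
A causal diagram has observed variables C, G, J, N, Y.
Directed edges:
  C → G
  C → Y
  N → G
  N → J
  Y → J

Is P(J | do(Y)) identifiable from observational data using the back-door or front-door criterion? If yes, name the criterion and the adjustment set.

desc(Y)\{Y}={J}; candidates ⊆ {C,G,N}.
∅: Y⊥J given ∅ in G with Y→· removed — back-door holds.
P(J|do(Y)) = P(J|Y) — no adjustment needed.

P(J|do(Y)): backdoor, adjust for ∅.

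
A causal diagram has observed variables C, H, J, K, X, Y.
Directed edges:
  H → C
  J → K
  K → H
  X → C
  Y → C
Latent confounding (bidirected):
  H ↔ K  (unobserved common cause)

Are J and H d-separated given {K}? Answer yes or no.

No — J and H are d-connected given {K}.

Bayes-Ball from J | {K} reaches {C,H}.
H ∈ reach(J|{K}) ⇒ J ⊥̸ H | {K}.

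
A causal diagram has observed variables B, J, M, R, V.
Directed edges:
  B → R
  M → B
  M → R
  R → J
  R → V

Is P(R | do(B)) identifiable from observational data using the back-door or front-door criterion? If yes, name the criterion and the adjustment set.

P(R|do(B)): backdoor, adjust for {M}.

desc(B)\{B}={J,R,V}; candidates ⊆ {M}.
size 0: {}; under {} B still reaches {J,M,R,V} ∋ R.
{M}: B⊥R given {M} in G with B→· removed — back-door holds.
P(R|do(B)) = Σ_{M} P(R|B,M)·P(M).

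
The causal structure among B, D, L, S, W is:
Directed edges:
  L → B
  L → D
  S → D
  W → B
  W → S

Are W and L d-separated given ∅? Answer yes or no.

Bayes-Ball from W | ∅ reaches {B,D,S}.
L ∉ reach(W|∅) ⇒ W ⊥ L | ∅.

Yes — W ⊥ L | ∅.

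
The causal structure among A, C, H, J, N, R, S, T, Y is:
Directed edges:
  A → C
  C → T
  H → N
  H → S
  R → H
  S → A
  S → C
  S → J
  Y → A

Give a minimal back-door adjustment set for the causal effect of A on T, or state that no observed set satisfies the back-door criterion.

A→T: minimal back-door set {S}.

desc(A)\{A}={C,T}; candidates ⊆ {H,J,N,R,S,Y}.
size 0: {}; under {} A still reaches {C,H,J,N,R,S,T,Y} ∋ T.
{S}: A⊥T given {S} in G with A→· removed — back-door holds.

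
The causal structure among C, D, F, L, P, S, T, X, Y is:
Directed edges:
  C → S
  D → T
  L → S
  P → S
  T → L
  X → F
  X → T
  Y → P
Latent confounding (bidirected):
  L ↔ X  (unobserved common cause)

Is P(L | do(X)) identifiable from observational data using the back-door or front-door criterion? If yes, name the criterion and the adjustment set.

desc(X)\{X}={F,L,S,T}; candidates ⊆ {C,D,P,Y}.
X↔L: latent back-door arc(s) into X.
size 0: {}; under {} X still reaches {L,S} ∋ L.
size 1: {C}, {D}, {P} …(+1); under {C} X still reaches {L,S} ∋ L.
size 2: {C,D}, {C,P}, {C,Y} …(+3); under {C,D} X still reaches {L,S} ∋ L.
X↔L cannot be blocked by any observed set — no back-door set.
{T}: (i) intercepts every directed X→L path; (ii) no back-door X→{T}; (iii) {X} blocks every back-door {T}→L. Front-door holds.
P(L|do(X)) = Σ_{T} P(T|X) Σ_{X'} P(L|T,X')P(X').

P(L|do(X)): frontdoor, adjust for {T}.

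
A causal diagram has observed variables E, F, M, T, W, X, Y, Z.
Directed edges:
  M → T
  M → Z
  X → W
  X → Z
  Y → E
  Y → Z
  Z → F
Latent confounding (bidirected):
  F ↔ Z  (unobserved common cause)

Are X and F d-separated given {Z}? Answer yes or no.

No — X and F are d-connected given {Z}.

Bayes-Ball from X | {Z} reaches {E,F,M,T,W,Y}.
F ∈ reach(X|{Z}) ⇒ X ⊥̸ F | {Z}.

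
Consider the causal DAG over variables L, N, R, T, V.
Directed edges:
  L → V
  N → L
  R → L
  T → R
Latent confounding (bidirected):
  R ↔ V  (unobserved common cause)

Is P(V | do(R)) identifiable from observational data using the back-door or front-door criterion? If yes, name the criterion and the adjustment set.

P(V|do(R)): frontdoor, adjust for {L}.

desc(R)\{R}={L,V}; candidates ⊆ {N,T}.
R↔V: latent back-door arc(s) into R.
size 0: {}; under {} R still reaches {T,V} ∋ V.
size 1: {N}, {T}; under {N} R still reaches {T,V} ∋ V.
size 2: {N,T}; under {N,T} R still reaches {V} ∋ V.
R↔V cannot be blocked by any observed set — no back-door set.
{L}: (i) intercepts every directed R→V path; (ii) no back-door R→{L}; (iii) {R} blocks every back-door {L}→V. Front-door holds.
P(V|do(R)) = Σ_{L} P(L|R) Σ_{R'} P(V|L,R')P(R').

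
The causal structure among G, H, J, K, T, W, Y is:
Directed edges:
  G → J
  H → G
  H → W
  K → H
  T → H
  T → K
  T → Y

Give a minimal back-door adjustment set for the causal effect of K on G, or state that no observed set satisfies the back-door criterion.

desc(K)\{K}={G,H,J,W}; candidates ⊆ {T,Y}.
size 0: {}; under {} K still reaches {G,H,J,T,W,Y} ∋ G.
{T}: K⊥G given {T} in G with K→· removed — back-door holds.

K→G: minimal back-door set {T}.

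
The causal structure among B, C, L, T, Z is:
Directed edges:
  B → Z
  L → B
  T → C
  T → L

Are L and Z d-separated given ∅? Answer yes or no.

Bayes-Ball from L | ∅ reaches {B,C,T,Z}.
Z ∈ reach(L|∅) ⇒ L ⊥̸ Z | ∅.

No — L and Z are d-connected given ∅.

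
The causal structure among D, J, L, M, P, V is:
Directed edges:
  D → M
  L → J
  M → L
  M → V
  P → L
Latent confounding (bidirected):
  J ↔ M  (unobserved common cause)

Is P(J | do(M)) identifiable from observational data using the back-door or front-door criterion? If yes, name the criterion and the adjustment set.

P(J|do(M)): frontdoor, adjust for {L}.

desc(M)\{M}={J,L,V}; candidates ⊆ {D,P}.
M↔J: latent back-door arc(s) into M.
size 0: {}; under {} M still reaches {D,J} ∋ J.
size 1: {D}, {P}; under {D} M still reaches {J} ∋ J.
size 2: {D,P}; under {D,P} M still reaches {J} ∋ J.
M↔J cannot be blocked by any observed set — no back-door set.
{L}: (i) intercepts every directed M→J path; (ii) no back-door M→{L}; (iii) {M} blocks every back-door {L}→J. Front-door holds.
P(J|do(M)) = Σ_{L} P(L|M) Σ_{M'} P(J|L,M')P(M').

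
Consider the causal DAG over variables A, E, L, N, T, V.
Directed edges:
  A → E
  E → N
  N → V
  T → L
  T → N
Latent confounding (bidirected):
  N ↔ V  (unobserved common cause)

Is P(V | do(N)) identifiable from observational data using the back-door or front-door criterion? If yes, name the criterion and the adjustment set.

desc(N)\{N}={V}; candidates ⊆ {A,E,L,T}.
N↔V: latent back-door arc(s) into N.
size 0: {}; under {} N still reaches {A,E,L,T,V} ∋ V.
size 1: {A}, {E}, {L} …(+1); under {A} N still reaches {E,L,T,V} ∋ V.
size 2: {A,E}, {A,L}, {A,T} …(+3); under {A,E} N still reaches {L,T,V} ∋ V.
N↔V cannot be blocked by any observed set — no back-door set.
No mediator lies on a directed N→…→V path.
Neither criterion identifies P(V|do(N)) in this graph.

P(V|do(N)): not identifiable (no BD/FD set).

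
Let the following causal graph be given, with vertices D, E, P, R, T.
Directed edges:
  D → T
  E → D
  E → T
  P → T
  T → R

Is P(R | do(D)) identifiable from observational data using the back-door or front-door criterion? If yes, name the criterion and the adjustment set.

desc(D)\{D}={R,T}; candidates ⊆ {E,P}.
size 0: {}; under {} D still reaches {E,R,T} ∋ R.
{E}: D⊥R given {E} in G with D→· removed — back-door holds.
P(R|do(D)) = Σ_{E} P(R|D,E)·P(E).

P(R|do(D)): backdoor, adjust for {E}.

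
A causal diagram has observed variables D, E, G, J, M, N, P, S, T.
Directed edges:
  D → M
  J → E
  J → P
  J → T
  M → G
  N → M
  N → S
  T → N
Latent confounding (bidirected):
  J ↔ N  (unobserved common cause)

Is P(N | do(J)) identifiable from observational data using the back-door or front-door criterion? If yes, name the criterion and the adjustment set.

P(N|do(J)): frontdoor, adjust for {T}.

desc(J)\{J}={E,G,M,N,P,S,T}; candidates ⊆ {D}.
J↔N: latent back-door arc(s) into J.
size 0: {}; under {} J still reaches {G,M,N,S} ∋ N.
size 1: {D}; under {D} J still reaches {G,M,N,S} ∋ N.
J↔N cannot be blocked by any observed set — no back-door set.
{T}: (i) intercepts every directed J→N path; (ii) no back-door J→{T}; (iii) {J} blocks every back-door {T}→N. Front-door holds.
P(N|do(J)) = Σ_{T} P(T|J) Σ_{J'} P(N|T,J')P(J').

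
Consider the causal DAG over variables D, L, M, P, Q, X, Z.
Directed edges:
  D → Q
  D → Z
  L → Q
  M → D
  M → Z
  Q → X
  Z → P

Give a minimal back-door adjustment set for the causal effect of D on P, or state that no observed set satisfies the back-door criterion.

D→P: minimal back-door set {M}.

desc(D)\{D}={P,Q,X,Z}; candidates ⊆ {L,M}.
size 0: {}; under {} D still reaches {M,P,Z} ∋ P.
{M}: D⊥P given {M} in G with D→· removed — back-door holds.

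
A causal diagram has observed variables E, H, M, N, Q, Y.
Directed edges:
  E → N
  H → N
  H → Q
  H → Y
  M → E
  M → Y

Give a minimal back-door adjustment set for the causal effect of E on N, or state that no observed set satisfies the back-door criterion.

E→N: minimal back-door set ∅.

desc(E)\{E}={N}; candidates ⊆ {H,M,Q,Y}.
∅: E⊥N given ∅ in G with E→· removed — back-door holds.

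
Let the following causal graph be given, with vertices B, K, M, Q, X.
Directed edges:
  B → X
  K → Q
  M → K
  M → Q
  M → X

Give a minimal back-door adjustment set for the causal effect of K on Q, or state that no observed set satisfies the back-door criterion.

K→Q: minimal back-door set {M}.

desc(K)\{K}={Q}; candidates ⊆ {B,M,X}.
size 0: {}; under {} K still reaches {M,Q,X} ∋ Q.
{M}: K⊥Q given {M} in G with K→· removed — back-door holds.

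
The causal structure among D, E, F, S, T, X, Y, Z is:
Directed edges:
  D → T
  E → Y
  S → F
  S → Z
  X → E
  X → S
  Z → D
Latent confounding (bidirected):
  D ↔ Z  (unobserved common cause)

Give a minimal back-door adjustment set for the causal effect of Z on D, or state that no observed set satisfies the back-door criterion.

desc(Z)\{Z}={D,T}; candidates ⊆ {E,F,S,X,Y}.
Z↔D: latent back-door arc(s) into Z.
size 0: {}; under {} Z still reaches {D,E,F,S,T,X,Y} ∋ D.
size 1: {E}, {F}, {S} …(+2); under {E} Z still reaches {D,F,S,T,X} ∋ D.
size 2: {E,F}, {E,S}, {E,X} …(+7); under {E,F} Z still reaches {D,S,T,X} ∋ D.
Z↔D cannot be blocked by any observed set — no back-door set.

Z→D: no observed back-door set.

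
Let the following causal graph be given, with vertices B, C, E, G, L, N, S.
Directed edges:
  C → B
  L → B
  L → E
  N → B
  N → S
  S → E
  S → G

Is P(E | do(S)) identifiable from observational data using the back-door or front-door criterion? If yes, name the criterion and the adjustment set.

P(E|do(S)): backdoor, adjust for ∅.

desc(S)\{S}={E,G}; candidates ⊆ {B,C,L,N}.
∅: S⊥E given ∅ in G with S→· removed — back-door holds.
P(E|do(S)) = P(E|S) — no adjustment needed.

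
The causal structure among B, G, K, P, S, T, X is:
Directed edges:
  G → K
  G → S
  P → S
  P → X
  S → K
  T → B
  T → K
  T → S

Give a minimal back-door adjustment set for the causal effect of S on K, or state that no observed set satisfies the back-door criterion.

S→K: minimal back-door set {G, T}.

desc(S)\{S}={K}; candidates ⊆ {B,G,P,T,X}.
size 0: {}; under {} S still reaches {B,G,K,P,T,X} ∋ K.
size 1: {B}, {G}, {P} …(+2); under {B} S still reaches {G,K,P,T,X} ∋ K.
{G,T}: S⊥K given {G,T} in G with S→· removed — back-door holds.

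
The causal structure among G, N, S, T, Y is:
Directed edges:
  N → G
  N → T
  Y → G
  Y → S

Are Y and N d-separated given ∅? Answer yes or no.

Bayes-Ball from Y | ∅ reaches {G,S}.
N ∉ reach(Y|∅) ⇒ Y ⊥ N | ∅.

Yes — Y ⊥ N | ∅.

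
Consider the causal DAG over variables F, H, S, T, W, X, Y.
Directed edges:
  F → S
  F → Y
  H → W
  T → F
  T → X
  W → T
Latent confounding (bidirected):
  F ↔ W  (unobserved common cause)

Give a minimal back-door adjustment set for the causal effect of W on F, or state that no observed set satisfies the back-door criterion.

W→F: no observed back-door set.

desc(W)\{W}={F,S,T,X,Y}; candidates ⊆ {H}.
W↔F: latent back-door arc(s) into W.
size 0: {}; under {} W still reaches {F,H,S,Y} ∋ F.
size 1: {H}; under {H} W still reaches {F,S,Y} ∋ F.
W↔F cannot be blocked by any observed set — no back-door set.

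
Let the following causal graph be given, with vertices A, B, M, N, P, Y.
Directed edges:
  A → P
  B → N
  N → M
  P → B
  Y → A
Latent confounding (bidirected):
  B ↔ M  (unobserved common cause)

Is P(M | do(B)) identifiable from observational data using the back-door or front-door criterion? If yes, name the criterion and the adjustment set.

P(M|do(B)): frontdoor, adjust for {N}.

desc(B)\{B}={M,N}; candidates ⊆ {A,P,Y}.
B↔M: latent back-door arc(s) into B.
size 0: {}; under {} B still reaches {A,M,P,Y} ∋ M.
size 1: {A}, {P}, {Y}; under {A} B still reaches {M,P} ∋ M.
size 2: {A,P}, {A,Y}, {P,Y}; under {A,P} B still reaches {M} ∋ M.
B↔M cannot be blocked by any observed set — no back-door set.
{N}: (i) intercepts every directed B→M path; (ii) no back-door B→{N}; (iii) {B} blocks every back-door {N}→M. Front-door holds.
P(M|do(B)) = Σ_{N} P(N|B) Σ_{B'} P(M|N,B')P(B').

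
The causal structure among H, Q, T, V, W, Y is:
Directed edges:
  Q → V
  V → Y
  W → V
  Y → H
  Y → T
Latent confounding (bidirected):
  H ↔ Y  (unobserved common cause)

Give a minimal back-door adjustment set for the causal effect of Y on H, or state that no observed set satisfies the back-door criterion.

desc(Y)\{Y}={H,T}; candidates ⊆ {Q,V,W}.
Y↔H: latent back-door arc(s) into Y.
size 0: {}; under {} Y still reaches {H,Q,V,W} ∋ H.
size 1: {Q}, {V}, {W}; under {Q} Y still reaches {H,V,W} ∋ H.
size 2: {Q,V}, {Q,W}, {V,W}; under {Q,V} Y still reaches {H} ∋ H.
Y↔H cannot be blocked by any observed set — no back-door set.

Y→H: no observed back-door set.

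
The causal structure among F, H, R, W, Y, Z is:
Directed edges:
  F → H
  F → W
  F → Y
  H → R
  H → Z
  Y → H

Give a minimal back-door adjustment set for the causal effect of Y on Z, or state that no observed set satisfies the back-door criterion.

Y→Z: minimal back-door set {F}.

desc(Y)\{Y}={H,R,Z}; candidates ⊆ {F,W}.
size 0: {}; under {} Y still reaches {F,H,R,W,Z} ∋ Z.
{F}: Y⊥Z given {F} in G with Y→· removed — back-door holds.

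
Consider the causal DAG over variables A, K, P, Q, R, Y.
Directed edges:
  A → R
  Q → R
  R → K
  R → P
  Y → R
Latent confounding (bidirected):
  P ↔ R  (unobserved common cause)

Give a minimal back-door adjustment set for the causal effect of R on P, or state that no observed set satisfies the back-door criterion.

desc(R)\{R}={K,P}; candidates ⊆ {A,Q,Y}.
R↔P: latent back-door arc(s) into R.
size 0: {}; under {} R still reaches {A,P,Q,Y} ∋ P.
size 1: {A}, {Q}, {Y}; under {A} R still reaches {P,Q,Y} ∋ P.
size 2: {A,Q}, {A,Y}, {Q,Y}; under {A,Q} R still reaches {P,Y} ∋ P.
R↔P cannot be blocked by any observed set — no back-door set.

R→P: no observed back-door set.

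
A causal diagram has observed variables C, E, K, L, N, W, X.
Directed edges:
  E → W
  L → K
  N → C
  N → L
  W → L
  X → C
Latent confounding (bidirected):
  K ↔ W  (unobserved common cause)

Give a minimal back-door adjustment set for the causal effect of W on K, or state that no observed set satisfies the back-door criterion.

desc(W)\{W}={K,L}; candidates ⊆ {C,E,N,X}.
W↔K: latent back-door arc(s) into W.
size 0: {}; under {} W still reaches {E,K} ∋ K.
size 1: {C}, {E}, {N} …(+1); under {C} W still reaches {E,K} ∋ K.
size 2: {C,E}, {C,N}, {C,X} …(+3); under {C,E} W still reaches {K} ∋ K.
W↔K cannot be blocked by any observed set — no back-door set.

W→K: no observed back-door set.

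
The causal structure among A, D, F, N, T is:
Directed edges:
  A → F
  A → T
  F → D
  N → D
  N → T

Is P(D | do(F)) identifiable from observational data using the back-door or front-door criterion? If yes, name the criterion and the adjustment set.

desc(F)\{F}={D}; candidates ⊆ {A,N,T}.
∅: F⊥D given ∅ in G with F→· removed — back-door holds.
P(D|do(F)) = P(D|F) — no adjustment needed.

P(D|do(F)): backdoor, adjust for ∅.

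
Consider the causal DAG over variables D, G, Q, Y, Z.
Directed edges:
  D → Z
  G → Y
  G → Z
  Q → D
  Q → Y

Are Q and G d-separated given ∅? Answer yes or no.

Yes — Q ⊥ G | ∅.

Bayes-Ball from Q | ∅ reaches {D,Y,Z}.
G ∉ reach(Q|∅) ⇒ Q ⊥ G | ∅.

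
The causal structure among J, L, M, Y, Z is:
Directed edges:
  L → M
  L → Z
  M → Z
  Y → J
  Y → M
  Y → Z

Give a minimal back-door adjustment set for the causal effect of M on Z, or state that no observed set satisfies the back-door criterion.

M→Z: minimal back-door set {L, Y}.

desc(M)\{M}={Z}; candidates ⊆ {J,L,Y}.
size 0: {}; under {} M still reaches {J,L,Y,Z} ∋ Z.
size 1: {J}, {L}, {Y}; under {J} M still reaches {L,Y,Z} ∋ Z.
{L,Y}: M⊥Z given {L,Y} in G with M→· removed — back-door holds.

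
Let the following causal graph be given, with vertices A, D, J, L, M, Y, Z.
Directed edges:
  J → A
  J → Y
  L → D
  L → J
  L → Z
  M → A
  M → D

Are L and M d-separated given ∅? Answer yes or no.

Yes — L ⊥ M | ∅.

Bayes-Ball from L | ∅ reaches {A,D,J,Y,Z}.
M ∉ reach(L|∅) ⇒ L ⊥ M | ∅.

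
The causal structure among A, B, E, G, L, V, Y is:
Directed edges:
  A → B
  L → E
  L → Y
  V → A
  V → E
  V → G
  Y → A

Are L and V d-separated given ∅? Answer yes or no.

Yes — L ⊥ V | ∅.

Bayes-Ball from L | ∅ reaches {A,B,E,Y}.
V ∉ reach(L|∅) ⇒ L ⊥ V | ∅.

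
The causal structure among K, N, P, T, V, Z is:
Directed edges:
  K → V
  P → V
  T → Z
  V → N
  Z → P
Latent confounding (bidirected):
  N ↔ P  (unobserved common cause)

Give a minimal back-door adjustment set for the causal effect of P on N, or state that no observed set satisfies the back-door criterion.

desc(P)\{P}={N,V}; candidates ⊆ {K,T,Z}.
P↔N: latent back-door arc(s) into P.
size 0: {}; under {} P still reaches {N,T,Z} ∋ N.
size 1: {K}, {T}, {Z}; under {K} P still reaches {N,T,Z} ∋ N.
size 2: {K,T}, {K,Z}, {T,Z}; under {K,T} P still reaches {N,Z} ∋ N.
P↔N cannot be blocked by any observed set — no back-door set.

P→N: no observed back-door set.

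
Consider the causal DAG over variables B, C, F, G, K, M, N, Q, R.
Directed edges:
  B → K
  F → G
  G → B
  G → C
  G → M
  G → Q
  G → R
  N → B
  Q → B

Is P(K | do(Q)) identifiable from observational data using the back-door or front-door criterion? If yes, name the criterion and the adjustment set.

desc(Q)\{Q}={B,K}; candidates ⊆ {C,F,G,M,N,R}.
size 0: {}; under {} Q still reaches {B,C,F,G,K,M,R} ∋ K.
{G}: Q⊥K given {G} in G with Q→· removed — back-door holds.
P(K|do(Q)) = Σ_{G} P(K|Q,G)·P(G).

P(K|do(Q)): backdoor, adjust for {G}.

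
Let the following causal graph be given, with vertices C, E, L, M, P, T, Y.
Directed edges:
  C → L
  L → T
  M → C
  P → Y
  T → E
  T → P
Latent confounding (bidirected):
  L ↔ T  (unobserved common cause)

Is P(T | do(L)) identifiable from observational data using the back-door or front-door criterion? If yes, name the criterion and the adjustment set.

desc(L)\{L}={E,P,T,Y}; candidates ⊆ {C,M}.
L↔T: latent back-door arc(s) into L.
size 0: {}; under {} L still reaches {C,E,M,P,T,Y} ∋ T.
size 1: {C}, {M}; under {C} L still reaches {E,P,T,Y} ∋ T.
size 2: {C,M}; under {C,M} L still reaches {E,P,T,Y} ∋ T.
L↔T cannot be blocked by any observed set — no back-door set.
No mediator lies on a directed L→…→T path.
Neither criterion identifies P(T|do(L)) in this graph.

P(T|do(L)): not identifiable (no BD/FD set).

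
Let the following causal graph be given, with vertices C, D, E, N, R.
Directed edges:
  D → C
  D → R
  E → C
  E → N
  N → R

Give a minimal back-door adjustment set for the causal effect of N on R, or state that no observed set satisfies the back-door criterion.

desc(N)\{N}={R}; candidates ⊆ {C,D,E}.
∅: N⊥R given ∅ in G with N→· removed — back-door holds.

N→R: minimal back-door set ∅.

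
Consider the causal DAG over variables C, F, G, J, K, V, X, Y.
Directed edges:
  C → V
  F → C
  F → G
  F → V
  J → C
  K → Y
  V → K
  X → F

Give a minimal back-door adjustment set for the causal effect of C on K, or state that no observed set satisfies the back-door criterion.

desc(C)\{C}={K,V,Y}; candidates ⊆ {F,G,J,X}.
size 0: {}; under {} C still reaches {F,G,J,K,V,X,Y} ∋ K.
{F}: C⊥K given {F} in G with C→· removed — back-door holds.

C→K: minimal back-door set {F}.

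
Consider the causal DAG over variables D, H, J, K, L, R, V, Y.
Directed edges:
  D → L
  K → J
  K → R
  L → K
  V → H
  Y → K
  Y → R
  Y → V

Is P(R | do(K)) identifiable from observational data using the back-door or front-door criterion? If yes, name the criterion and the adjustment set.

P(R|do(K)): backdoor, adjust for {Y}.

desc(K)\{K}={J,R}; candidates ⊆ {D,H,L,V,Y}.
size 0: {}; under {} K still reaches {D,H,L,R,V,Y} ∋ R.
{Y}: K⊥R given {Y} in G with K→· removed — back-door holds.
P(R|do(K)) = Σ_{Y} P(R|K,Y)·P(Y).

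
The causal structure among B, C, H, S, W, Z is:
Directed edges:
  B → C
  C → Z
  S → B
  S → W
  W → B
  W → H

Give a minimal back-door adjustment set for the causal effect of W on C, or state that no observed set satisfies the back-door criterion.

desc(W)\{W}={B,C,H,Z}; candidates ⊆ {S}.
size 0: {}; under {} W still reaches {B,C,S,Z} ∋ C.
{S}: W⊥C given {S} in G with W→· removed — back-door holds.

W→C: minimal back-door set {S}.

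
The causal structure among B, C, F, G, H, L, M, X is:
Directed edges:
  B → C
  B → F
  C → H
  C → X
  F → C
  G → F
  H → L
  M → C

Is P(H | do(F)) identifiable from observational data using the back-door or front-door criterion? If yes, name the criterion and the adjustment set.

desc(F)\{F}={C,H,L,X}; candidates ⊆ {B,G,M}.
size 0: {}; under {} F still reaches {B,C,G,H,L,X} ∋ H.
{B}: F⊥H given {B} in G with F→· removed — back-door holds.
P(H|do(F)) = Σ_{B} P(H|F,B)·P(B).

P(H|do(F)): backdoor, adjust for {B}.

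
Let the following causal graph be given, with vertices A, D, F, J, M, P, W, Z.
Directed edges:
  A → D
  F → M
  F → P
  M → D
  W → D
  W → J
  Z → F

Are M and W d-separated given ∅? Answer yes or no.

Bayes-Ball from M | ∅ reaches {D,F,P,Z}.
W ∉ reach(M|∅) ⇒ M ⊥ W | ∅.

Yes — M ⊥ W | ∅.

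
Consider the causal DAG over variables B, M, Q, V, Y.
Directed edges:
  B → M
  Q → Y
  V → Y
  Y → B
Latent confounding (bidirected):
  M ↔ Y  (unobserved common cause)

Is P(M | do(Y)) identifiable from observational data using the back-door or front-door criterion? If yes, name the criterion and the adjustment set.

P(M|do(Y)): frontdoor, adjust for {B}.

desc(Y)\{Y}={B,M}; candidates ⊆ {Q,V}.
Y↔M: latent back-door arc(s) into Y.
size 0: {}; under {} Y still reaches {M,Q,V} ∋ M.
size 1: {Q}, {V}; under {Q} Y still reaches {M,V} ∋ M.
size 2: {Q,V}; under {Q,V} Y still reaches {M} ∋ M.
Y↔M cannot be blocked by any observed set — no back-door set.
{B}: (i) intercepts every directed Y→M path; (ii) no back-door Y→{B}; (iii) {Y} blocks every back-door {B}→M. Front-door holds.
P(M|do(Y)) = Σ_{B} P(B|Y) Σ_{Y'} P(M|B,Y')P(Y').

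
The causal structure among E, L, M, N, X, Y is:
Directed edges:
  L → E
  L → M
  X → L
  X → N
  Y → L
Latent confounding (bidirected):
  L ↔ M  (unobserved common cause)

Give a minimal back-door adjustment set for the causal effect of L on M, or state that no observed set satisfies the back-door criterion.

L→M: no observed back-door set.

desc(L)\{L}={E,M}; candidates ⊆ {N,X,Y}.
L↔M: latent back-door arc(s) into L.
size 0: {}; under {} L still reaches {M,N,X,Y} ∋ M.
size 1: {N}, {X}, {Y}; under {N} L still reaches {M,X,Y} ∋ M.
size 2: {N,X}, {N,Y}, {X,Y}; under {N,X} L still reaches {M,Y} ∋ M.
L↔M cannot be blocked by any observed set — no back-door set.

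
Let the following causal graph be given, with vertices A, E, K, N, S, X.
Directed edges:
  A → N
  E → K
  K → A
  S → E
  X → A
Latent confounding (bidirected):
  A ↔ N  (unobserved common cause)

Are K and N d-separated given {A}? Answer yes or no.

No — K and N are d-connected given {A}.

Bayes-Ball from K | {A} reaches {E,N,S,X}.
N ∈ reach(K|{A}) ⇒ K ⊥̸ N | {A}.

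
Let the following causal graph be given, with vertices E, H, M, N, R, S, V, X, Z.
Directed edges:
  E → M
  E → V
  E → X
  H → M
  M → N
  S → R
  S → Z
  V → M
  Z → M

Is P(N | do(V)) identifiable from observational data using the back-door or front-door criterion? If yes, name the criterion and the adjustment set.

P(N|do(V)): backdoor, adjust for {E}.

desc(V)\{V}={M,N}; candidates ⊆ {E,H,R,S,X,Z}.
size 0: {}; under {} V still reaches {E,M,N,X} ∋ N.
{E}: V⊥N given {E} in G with V→· removed — back-door holds.
P(N|do(V)) = Σ_{E} P(N|V,E)·P(E).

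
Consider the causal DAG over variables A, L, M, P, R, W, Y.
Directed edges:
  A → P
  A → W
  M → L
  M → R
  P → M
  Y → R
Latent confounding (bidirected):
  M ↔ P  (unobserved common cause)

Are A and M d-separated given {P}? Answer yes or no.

Bayes-Ball from A | {P} reaches {L,M,R,W}.
M ∈ reach(A|{P}) ⇒ A ⊥̸ M | {P}.

No — A and M are d-connected given {P}.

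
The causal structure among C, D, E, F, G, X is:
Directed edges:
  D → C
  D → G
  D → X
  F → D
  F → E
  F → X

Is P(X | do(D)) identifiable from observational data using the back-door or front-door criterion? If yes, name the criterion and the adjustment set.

desc(D)\{D}={C,G,X}; candidates ⊆ {E,F}.
size 0: {}; under {} D still reaches {E,F,X} ∋ X.
{F}: D⊥X given {F} in G with D→· removed — back-door holds.
P(X|do(D)) = Σ_{F} P(X|D,F)·P(F).

P(X|do(D)): backdoor, adjust for {F}.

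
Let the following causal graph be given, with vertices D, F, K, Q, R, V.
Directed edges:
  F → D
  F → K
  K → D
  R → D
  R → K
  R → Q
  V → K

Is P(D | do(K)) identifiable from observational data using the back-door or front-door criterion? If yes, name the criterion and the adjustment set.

P(D|do(K)): backdoor, adjust for {F, R}.

desc(K)\{K}={D}; candidates ⊆ {F,Q,R,V}.
size 0: {}; under {} K still reaches {D,F,Q,R,V} ∋ D.
size 1: {F}, {Q}, {R} …(+1); under {F} K still reaches {D,Q,R,V} ∋ D.
{F,R}: K⊥D given {F,R} in G with K→· removed — back-door holds.
P(D|do(K)) = Σ_{F,R} P(D|K,F,R)·P(F,R).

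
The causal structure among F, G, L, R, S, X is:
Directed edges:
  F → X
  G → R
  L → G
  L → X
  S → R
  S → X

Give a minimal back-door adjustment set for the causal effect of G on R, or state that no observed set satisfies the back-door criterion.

desc(G)\{G}={R}; candidates ⊆ {F,L,S,X}.
∅: G⊥R given ∅ in G with G→· removed — back-door holds.

G→R: minimal back-door set ∅.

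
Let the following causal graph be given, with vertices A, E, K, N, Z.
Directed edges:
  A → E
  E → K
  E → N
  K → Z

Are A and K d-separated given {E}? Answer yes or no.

Bayes-Ball from A | {E} reaches ∅.
K ∉ reach(A|{E}) ⇒ A ⊥ K | {E}.

Yes — A ⊥ K | {E}.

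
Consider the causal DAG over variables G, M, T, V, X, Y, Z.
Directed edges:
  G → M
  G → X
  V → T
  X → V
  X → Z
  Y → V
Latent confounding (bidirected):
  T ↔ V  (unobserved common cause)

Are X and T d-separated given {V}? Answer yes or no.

No — X and T are d-connected given {V}.

Bayes-Ball from X | {V} reaches {G,M,T,Y,Z}.
T ∈ reach(X|{V}) ⇒ X ⊥̸ T | {V}.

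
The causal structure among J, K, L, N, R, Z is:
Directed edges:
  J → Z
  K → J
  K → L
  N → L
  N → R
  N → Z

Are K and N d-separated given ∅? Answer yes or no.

Bayes-Ball from K | ∅ reaches {J,L,Z}.
N ∉ reach(K|∅) ⇒ K ⊥ N | ∅.

Yes — K ⊥ N | ∅.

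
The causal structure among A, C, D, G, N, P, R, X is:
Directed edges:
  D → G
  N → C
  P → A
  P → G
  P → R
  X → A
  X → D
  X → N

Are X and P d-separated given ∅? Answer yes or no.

Yes — X ⊥ P | ∅.

Bayes-Ball from X | ∅ reaches {A,C,D,G,N}.
P ∉ reach(X|∅) ⇒ X ⊥ P | ∅.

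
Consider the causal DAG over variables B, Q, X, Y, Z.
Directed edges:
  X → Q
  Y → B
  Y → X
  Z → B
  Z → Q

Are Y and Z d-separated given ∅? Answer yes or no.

Bayes-Ball from Y | ∅ reaches {B,Q,X}.
Z ∉ reach(Y|∅) ⇒ Y ⊥ Z | ∅.

Yes — Y ⊥ Z | ∅.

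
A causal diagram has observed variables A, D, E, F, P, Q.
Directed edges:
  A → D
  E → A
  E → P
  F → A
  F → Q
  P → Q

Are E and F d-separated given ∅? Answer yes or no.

Bayes-Ball from E | ∅ reaches {A,D,P,Q}.
F ∉ reach(E|∅) ⇒ E ⊥ F | ∅.

Yes — E ⊥ F | ∅.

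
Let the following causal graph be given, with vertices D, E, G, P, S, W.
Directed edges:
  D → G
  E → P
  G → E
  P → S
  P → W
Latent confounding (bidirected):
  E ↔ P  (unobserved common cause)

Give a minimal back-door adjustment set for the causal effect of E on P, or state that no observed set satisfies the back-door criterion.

desc(E)\{E}={P,S,W}; candidates ⊆ {D,G}.
E↔P: latent back-door arc(s) into E.
size 0: {}; under {} E still reaches {D,G,P,S,W} ∋ P.
size 1: {D}, {G}; under {D} E still reaches {G,P,S,W} ∋ P.
size 2: {D,G}; under {D,G} E still reaches {P,S,W} ∋ P.
E↔P cannot be blocked by any observed set — no back-door set.

E→P: no observed back-door set.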